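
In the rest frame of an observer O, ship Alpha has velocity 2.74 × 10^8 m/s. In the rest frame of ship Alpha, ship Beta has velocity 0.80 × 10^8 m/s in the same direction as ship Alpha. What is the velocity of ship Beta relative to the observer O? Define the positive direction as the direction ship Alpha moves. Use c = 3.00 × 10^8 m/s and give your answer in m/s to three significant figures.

2.85 × 10^8 m/s

In units of c (dividing by 3.00 × 10^8 m/s): v = 0.913, u' = 0.267.
u = (u' + v)/(1 + u'v/c²):
u = (0.267 + 0.913) / (1 + 0.267·0.913) = 1.1800/1.2436 = 0.9489
Converting back: u = 0.9489 × 3.00 × 10^8 m/s.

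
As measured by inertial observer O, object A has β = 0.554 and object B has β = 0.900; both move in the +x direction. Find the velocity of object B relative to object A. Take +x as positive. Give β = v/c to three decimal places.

β_A = 0.554, β_B = 0.900.
Transform to A's frame with the inverse velocity-addition law: u' = (u − v)/(1 − uv/c²), taking u = β_B and v = β_A.
u' = (0.900 − 0.554) / (1 − (0.554)(0.900)) = 0.3460/0.5014 = 0.6901.

β = +0.690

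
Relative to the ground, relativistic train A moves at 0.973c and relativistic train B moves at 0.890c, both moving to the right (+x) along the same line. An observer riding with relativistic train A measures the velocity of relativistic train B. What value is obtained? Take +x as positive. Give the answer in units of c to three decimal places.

β_A = 0.973, β_B = 0.890.
Transform to A's frame with the inverse velocity-addition law: u' = (u − v)/(1 − uv/c²), taking u = β_B and v = β_A.
u' = (0.890 − 0.973) / (1 − (0.973)(0.890)) = -0.0830/0.1340 = -0.6193.

-0.619c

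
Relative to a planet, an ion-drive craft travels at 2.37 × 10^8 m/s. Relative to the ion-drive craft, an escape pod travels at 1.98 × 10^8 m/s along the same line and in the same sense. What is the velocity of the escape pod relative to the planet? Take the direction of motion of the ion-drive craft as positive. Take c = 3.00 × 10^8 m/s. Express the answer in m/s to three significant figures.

In units of c (dividing by 3.00 × 10^8 m/s): v = 0.790, u' = 0.660.
u = (u' + v)/(1 + u'v/c²):
u = (0.660 + 0.790) / (1 + 0.660·0.790) = 1.4500/1.5214 = 0.9531
Converting back: u = 0.9531 × 3.00 × 10^8 m/s.

2.86 × 10^8 m/s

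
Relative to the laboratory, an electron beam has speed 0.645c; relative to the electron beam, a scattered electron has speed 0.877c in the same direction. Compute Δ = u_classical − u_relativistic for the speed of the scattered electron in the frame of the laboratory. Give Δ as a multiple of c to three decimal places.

Galilean: u_cl = 0.877 + 0.645 = 1.5220.
Relativistic: u_rel = (0.877 + 0.645) / (1 + 0.877·0.645) = 1.5220/1.5657 = 0.9721.
Δ = 1.5220 − 0.9721 = 0.5499.
(The classical prediction exceeds c; the relativistic result does not.)

Δ = 0.550c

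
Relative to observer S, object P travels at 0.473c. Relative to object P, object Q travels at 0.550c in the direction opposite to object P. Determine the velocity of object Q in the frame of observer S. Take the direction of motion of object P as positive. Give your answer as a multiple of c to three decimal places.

-0.104c

With v = 0.473 and u' = -0.550 (in units of c),
u = (u' + v)/(1 + u'v/c²):
u = (-0.550 + 0.473) / (1 + (-0.550)·0.473) = -0.0770/0.7399 = -0.1041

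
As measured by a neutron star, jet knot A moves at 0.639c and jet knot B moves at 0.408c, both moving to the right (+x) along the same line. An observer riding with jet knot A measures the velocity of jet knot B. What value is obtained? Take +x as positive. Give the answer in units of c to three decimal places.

β_A = 0.639, β_B = 0.408.
Transform to A's frame with the inverse velocity-addition law: u' = (u − v)/(1 − uv/c²), taking u = β_B and v = β_A.
u' = (0.408 − 0.639) / (1 − (0.639)(0.408)) = -0.2310/0.7393 = -0.3125.

-0.312c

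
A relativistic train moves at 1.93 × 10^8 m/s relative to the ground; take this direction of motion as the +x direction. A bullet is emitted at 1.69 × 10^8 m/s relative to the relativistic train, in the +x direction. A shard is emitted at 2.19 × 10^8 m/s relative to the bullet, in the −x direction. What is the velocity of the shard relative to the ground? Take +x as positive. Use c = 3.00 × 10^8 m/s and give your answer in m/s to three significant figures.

Apply u = (u' + v)/(1 + u'v/c²) successively, working outward toward the ground.
(Dividing each given speed by c = 3.00 × 10^8 m/s to work in units of c.)
Start: velocity of the relativistic train relative to the ground = 0.6433c.
Compose with the bullet (u' = 0.563 in the relativistic train frame): u_1 = (0.563 + 0.643) / (1 + 0.563·0.643) = 1.2067/1.3624 = 0.8857.
Compose with the shard (u' = -0.730 in the bullet frame): u_2 = (-0.730 + 0.886) / (1 + (-0.730)·0.886) = 0.1557/0.3535 = 0.4405.
So u = 0.4405 × 3.00 × 10^8 m/s.

+1.32 × 10^8 m/s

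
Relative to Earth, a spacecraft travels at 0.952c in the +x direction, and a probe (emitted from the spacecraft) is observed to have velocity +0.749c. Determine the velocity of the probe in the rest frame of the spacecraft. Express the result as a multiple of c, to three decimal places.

-0.707c

Invert the composition law: u' = (u − v)/(1 − uv/c²).
u' = (0.749 − 0.952) / (1 − (0.749)(0.952)) = -0.2030/0.2870 = -0.7074.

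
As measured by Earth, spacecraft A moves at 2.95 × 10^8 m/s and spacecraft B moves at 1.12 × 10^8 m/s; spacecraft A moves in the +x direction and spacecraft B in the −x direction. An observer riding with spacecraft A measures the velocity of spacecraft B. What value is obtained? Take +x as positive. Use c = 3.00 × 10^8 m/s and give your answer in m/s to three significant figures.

-2.98 × 10^8 m/s

β_A = 0.983, β_B = -0.373 (dividing each by c = 3.00 × 10^8 m/s).
Transform to A's frame with the inverse velocity-addition law: u' = (u − v)/(1 − uv/c²), taking u = β_B and v = β_A.
u' = (-0.373 − 0.983) / (1 − (0.983)(-0.373)) = -1.3567/1.3671 = -0.9924.
u' = -0.9924 × 3.00 × 10^8 m/s.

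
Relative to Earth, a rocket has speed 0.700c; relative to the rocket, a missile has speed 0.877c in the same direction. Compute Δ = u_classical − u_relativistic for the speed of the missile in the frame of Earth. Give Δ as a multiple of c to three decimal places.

Galilean: u_cl = 0.877 + 0.700 = 1.5770.
Relativistic: u_rel = (0.877 + 0.700) / (1 + 0.877·0.700) = 1.5770/1.6139 = 0.9771.
Δ = 1.5770 − 0.9771 = 0.5999.
(The classical prediction exceeds c; the relativistic result does not.)

Δ = 0.600c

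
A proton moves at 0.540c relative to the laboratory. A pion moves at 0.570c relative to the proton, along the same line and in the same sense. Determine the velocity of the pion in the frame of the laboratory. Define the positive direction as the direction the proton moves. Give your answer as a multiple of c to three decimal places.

With v = 0.540 and u' = 0.570 (in units of c),
u = (u' + v)/(1 + u'v/c²):
u = (0.570 + 0.540) / (1 + 0.570·0.540) = 1.1100/1.3078 = 0.8488

0.849c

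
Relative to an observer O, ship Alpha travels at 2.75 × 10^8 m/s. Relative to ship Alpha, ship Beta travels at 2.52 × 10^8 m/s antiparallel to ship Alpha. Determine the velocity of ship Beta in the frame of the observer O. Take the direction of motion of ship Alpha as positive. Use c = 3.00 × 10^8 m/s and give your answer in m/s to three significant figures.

In units of c (dividing by 3.00 × 10^8 m/s): v = 0.917, u' = -0.840.
u = (u' + v)/(1 + u'v/c²):
u = (-0.840 + 0.917) / (1 + (-0.840)·0.917) = 0.0767/0.2300 = 0.3333
Converting back: u = 0.3333 × 3.00 × 10^8 m/s.

+1.00 × 10^8 m/s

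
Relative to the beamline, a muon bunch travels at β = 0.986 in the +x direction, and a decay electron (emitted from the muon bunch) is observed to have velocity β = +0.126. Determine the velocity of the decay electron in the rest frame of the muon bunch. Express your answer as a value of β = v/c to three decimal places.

Invert the composition law: u' = (u − v)/(1 − uv/c²).
u' = (0.126 − 0.986) / (1 − (0.126)(0.986)) = -0.8600/0.8758 = -0.9820.

β = -0.982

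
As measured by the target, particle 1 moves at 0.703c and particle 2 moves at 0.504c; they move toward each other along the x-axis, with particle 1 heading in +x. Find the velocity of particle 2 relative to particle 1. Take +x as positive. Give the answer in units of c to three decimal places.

-0.891c

β_A = 0.703, β_B = -0.504.
Transform to A's frame with the inverse velocity-addition law: u' = (u − v)/(1 − uv/c²), taking u = β_B and v = β_A.
u' = (-0.504 − 0.703) / (1 − (0.703)(-0.504)) = -1.2070/1.3543 = -0.8912.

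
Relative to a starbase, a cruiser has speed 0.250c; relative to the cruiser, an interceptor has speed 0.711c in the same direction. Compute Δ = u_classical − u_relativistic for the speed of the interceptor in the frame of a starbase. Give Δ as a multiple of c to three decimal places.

Galilean: u_cl = 0.711 + 0.250 = 0.9610.
Relativistic: u_rel = (0.711 + 0.250) / (1 + 0.711·0.250) = 0.9610/1.1778 = 0.8160.
Δ = 0.9610 − 0.8160 = 0.1450.

Δ = 0.145c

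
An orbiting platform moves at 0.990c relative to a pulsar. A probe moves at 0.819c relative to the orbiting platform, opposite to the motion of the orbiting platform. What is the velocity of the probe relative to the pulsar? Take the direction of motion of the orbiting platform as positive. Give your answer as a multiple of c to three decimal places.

With v = 0.990 and u' = -0.819 (in units of c),
u = (u' + v)/(1 + u'v/c²):
u = (-0.819 + 0.990) / (1 + (-0.819)·0.990) = 0.1710/0.1892 = 0.9039

+0.904c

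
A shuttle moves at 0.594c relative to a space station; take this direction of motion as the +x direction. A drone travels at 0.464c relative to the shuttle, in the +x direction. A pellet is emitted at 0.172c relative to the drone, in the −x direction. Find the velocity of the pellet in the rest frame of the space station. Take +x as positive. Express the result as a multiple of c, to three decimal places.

Apply u = (u' + v)/(1 + u'v/c²) successively, working outward toward the space station.
Start: velocity of the shuttle relative to the space station = 0.5940c.
Compose with the drone (u' = 0.464 in the shuttle frame): u_1 = (0.464 + 0.594) / (1 + 0.464·0.594) = 1.0580/1.2756 = 0.8294.
Compose with the pellet (u' = -0.172 in the drone frame): u_2 = (-0.172 + 0.829) / (1 + (-0.172)·0.829) = 0.6574/0.8573 = 0.7668.

+0.767c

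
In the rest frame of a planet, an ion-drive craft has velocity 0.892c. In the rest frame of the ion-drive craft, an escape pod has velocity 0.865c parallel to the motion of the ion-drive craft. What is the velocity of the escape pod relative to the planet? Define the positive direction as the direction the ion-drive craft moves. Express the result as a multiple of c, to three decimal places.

With v = 0.892 and u' = 0.865 (in units of c),
u = (u' + v)/(1 + u'v/c²):
u = (0.865 + 0.892) / (1 + 0.865·0.892) = 1.7570/1.7716 = 0.9918
(Galilean addition would give +1.757c, exceeding c.)

0.992c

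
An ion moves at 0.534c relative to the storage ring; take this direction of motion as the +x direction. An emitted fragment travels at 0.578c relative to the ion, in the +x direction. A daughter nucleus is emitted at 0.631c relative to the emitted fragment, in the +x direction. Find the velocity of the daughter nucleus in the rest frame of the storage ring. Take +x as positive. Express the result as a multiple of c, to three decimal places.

0.964c

Apply u = (u' + v)/(1 + u'v/c²) successively, working outward toward the storage ring.
Start: velocity of the ion relative to the storage ring = 0.5340c.
Compose with the emitted fragment (u' = 0.578 in the ion frame): u_1 = (0.578 + 0.534) / (1 + 0.578·0.534) = 1.1120/1.3087 = 0.8497.
Compose with the daughter nucleus (u' = 0.631 in the emitted fragment frame): u_2 = (0.631 + 0.850) / (1 + 0.631·0.850) = 1.4807/1.5362 = 0.9639.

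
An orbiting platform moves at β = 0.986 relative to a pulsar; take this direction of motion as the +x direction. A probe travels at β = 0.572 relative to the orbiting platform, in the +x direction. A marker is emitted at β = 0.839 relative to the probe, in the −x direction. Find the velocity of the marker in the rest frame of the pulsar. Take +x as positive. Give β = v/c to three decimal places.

Apply u = (u' + v)/(1 + u'v/c²) successively, working outward toward the pulsar.
Start: velocity of the orbiting platform relative to the pulsar = 0.9860c.
Compose with the probe (u' = 0.572 in the orbiting platform frame): u_1 = (0.572 + 0.986) / (1 + 0.572·0.986) = 1.5580/1.5640 = 0.9962.
Compose with the marker (u' = -0.839 in the probe frame): u_2 = (-0.839 + 0.996) / (1 + (-0.839)·0.996) = 0.1572/0.1642 = 0.9571.

β = +0.957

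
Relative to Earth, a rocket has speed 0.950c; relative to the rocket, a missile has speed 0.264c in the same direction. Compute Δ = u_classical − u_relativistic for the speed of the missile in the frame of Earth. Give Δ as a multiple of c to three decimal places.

Δ = 0.243c

Galilean: u_cl = 0.264 + 0.950 = 1.2140.
Relativistic: u_rel = (0.264 + 0.950) / (1 + 0.264·0.950) = 1.2140/1.2508 = 0.9706.
Δ = 1.2140 − 0.9706 = 0.2434.
(The classical prediction exceeds c; the relativistic result does not.)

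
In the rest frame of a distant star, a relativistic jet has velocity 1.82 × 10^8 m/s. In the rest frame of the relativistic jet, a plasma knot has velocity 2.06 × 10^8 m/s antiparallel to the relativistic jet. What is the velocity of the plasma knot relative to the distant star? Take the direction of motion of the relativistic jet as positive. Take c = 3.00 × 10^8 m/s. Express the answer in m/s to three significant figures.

-4.11 × 10^7 m/s

In units of c (dividing by 3.00 × 10^8 m/s): v = 0.607, u' = -0.687.
u = (u' + v)/(1 + u'v/c²):
u = (-0.687 + 0.607) / (1 + (-0.687)·0.607) = -0.0800/0.5834 = -0.1371
Converting back: u = -0.1371 × 3.00 × 10^8 m/s.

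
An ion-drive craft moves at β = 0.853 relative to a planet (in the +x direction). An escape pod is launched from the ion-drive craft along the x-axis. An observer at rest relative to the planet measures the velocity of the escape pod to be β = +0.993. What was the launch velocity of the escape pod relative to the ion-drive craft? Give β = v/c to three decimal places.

β = +0.915

Invert the composition law: u' = (u − v)/(1 − uv/c²).
u' = (0.993 − 0.853) / (1 − (0.993)(0.853)) = 0.1400/0.1530 = 0.9152.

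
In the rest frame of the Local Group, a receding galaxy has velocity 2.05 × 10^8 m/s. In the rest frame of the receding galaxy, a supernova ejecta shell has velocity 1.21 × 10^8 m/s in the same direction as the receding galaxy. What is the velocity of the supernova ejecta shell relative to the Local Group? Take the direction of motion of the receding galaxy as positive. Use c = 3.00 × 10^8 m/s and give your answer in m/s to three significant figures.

In units of c (dividing by 3.00 × 10^8 m/s): v = 0.683, u' = 0.403.
u = (u' + v)/(1 + u'v/c²):
u = (0.403 + 0.683) / (1 + 0.403·0.683) = 1.0867/1.2756 = 0.8519
Converting back: u = 0.8519 × 3.00 × 10^8 m/s.

2.56 × 10^8 m/s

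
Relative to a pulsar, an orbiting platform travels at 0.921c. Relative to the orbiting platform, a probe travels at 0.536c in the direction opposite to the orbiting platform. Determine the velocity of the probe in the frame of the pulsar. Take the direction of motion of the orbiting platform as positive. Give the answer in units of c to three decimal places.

With v = 0.921 and u' = -0.536 (in units of c),
u = (u' + v)/(1 + u'v/c²):
u = (-0.536 + 0.921) / (1 + (-0.536)·0.921) = 0.3850/0.5063 = 0.7604

+0.760c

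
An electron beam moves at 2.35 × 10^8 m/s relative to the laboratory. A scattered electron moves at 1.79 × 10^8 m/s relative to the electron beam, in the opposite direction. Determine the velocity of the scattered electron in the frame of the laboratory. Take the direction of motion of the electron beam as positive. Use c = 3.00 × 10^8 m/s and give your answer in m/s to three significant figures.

+1.05 × 10^8 m/s

In units of c (dividing by 3.00 × 10^8 m/s): v = 0.783, u' = -0.597.
u = (u' + v)/(1 + u'v/c²):
u = (-0.597 + 0.783) / (1 + (-0.597)·0.783) = 0.1867/0.5326 = 0.3505
Converting back: u = 0.3505 × 3.00 × 10^8 m/s.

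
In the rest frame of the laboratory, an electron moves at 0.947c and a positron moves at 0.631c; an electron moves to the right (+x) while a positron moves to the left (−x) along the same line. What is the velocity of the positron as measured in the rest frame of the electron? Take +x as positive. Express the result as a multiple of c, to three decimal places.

β_A = 0.947, β_B = -0.631.
Transform to A's frame with the inverse velocity-addition law: u' = (u − v)/(1 − uv/c²), taking u = β_B and v = β_A.
u' = (-0.631 − 0.947) / (1 − (0.947)(-0.631)) = -1.5780/1.5976 = -0.9878.

-0.988c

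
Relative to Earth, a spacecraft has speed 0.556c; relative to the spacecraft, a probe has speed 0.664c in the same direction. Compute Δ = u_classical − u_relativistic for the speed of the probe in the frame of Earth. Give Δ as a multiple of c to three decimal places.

Δ = 0.329c

Galilean: u_cl = 0.664 + 0.556 = 1.2200.
Relativistic: u_rel = (0.664 + 0.556) / (1 + 0.664·0.556) = 1.2200/1.3692 = 0.8910.
Δ = 1.2200 − 0.8910 = 0.3290.
(The classical prediction exceeds c; the relativistic result does not.)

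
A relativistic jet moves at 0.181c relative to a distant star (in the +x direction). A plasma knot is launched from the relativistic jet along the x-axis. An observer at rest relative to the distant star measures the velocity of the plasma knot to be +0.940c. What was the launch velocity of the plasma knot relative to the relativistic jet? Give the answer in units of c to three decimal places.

+0.915c

Invert the composition law: u' = (u − v)/(1 − uv/c²).
u' = (0.940 − 0.181) / (1 − (0.940)(0.181)) = 0.7590/0.8299 = 0.9146.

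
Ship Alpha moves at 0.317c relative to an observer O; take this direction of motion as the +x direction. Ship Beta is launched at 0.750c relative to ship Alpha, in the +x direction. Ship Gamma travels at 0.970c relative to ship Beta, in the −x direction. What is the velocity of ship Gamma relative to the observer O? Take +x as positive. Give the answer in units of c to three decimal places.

Apply u = (u' + v)/(1 + u'v/c²) successively, working outward toward the observer O.
Start: velocity of ship Alpha relative to the observer O = 0.3170c.
Compose with ship Beta (u' = 0.750 in ship Alpha frame): u_1 = (0.750 + 0.317) / (1 + 0.750·0.317) = 1.0670/1.2377 = 0.8620.
Compose with ship Gamma (u' = -0.970 in ship Beta frame): u_2 = (-0.970 + 0.862) / (1 + (-0.970)·0.862) = -0.1080/0.1638 = -0.6590.

-0.659c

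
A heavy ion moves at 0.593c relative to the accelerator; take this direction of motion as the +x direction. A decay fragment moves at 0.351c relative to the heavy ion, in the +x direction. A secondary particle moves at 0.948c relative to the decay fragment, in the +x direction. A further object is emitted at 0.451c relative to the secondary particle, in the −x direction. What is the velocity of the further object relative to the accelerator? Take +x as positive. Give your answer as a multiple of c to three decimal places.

+0.983c

Apply u = (u' + v)/(1 + u'v/c²) successively, working outward toward the accelerator.
Start: velocity of the heavy ion relative to the accelerator = 0.5930c.
Compose with the decay fragment (u' = 0.351 in the heavy ion frame): u_1 = (0.351 + 0.593) / (1 + 0.351·0.593) = 0.9440/1.2081 = 0.7814.
Compose with the secondary particle (u' = 0.948 in the decay fragment frame): u_2 = (0.948 + 0.781) / (1 + 0.948·0.781) = 1.7294/1.7407 = 0.9935.
Compose with the further object (u' = -0.451 in the secondary particle frame): u_3 = (-0.451 + 0.993) / (1 + (-0.451)·0.993) = 0.5425/0.5519 = 0.9828.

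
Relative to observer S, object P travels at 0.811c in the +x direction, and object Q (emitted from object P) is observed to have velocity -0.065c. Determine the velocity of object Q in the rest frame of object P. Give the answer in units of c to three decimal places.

Invert the composition law: u' = (u − v)/(1 − uv/c²).
u' = (-0.065 − 0.811) / (1 − (-0.065)(0.811)) = -0.8760/1.0527 = -0.8321.

-0.832c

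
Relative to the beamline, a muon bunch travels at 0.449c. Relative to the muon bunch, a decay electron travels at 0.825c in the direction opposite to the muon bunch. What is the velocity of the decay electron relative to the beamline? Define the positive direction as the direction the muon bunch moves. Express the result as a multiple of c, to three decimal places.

-0.597c

With v = 0.449 and u' = -0.825 (in units of c),
u = (u' + v)/(1 + u'v/c²):
u = (-0.825 + 0.449) / (1 + (-0.825)·0.449) = -0.3760/0.6296 = -0.5972
(Galilean addition would give -0.376c.)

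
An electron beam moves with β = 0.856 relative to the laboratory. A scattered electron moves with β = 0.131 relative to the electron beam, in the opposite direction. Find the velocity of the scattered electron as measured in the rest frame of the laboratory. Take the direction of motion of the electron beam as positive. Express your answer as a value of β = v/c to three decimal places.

With v = 0.856 and u' = -0.131 (in units of c),
u = (u' + v)/(1 + u'v/c²):
u = (-0.131 + 0.856) / (1 + (-0.131)·0.856) = 0.7250/0.8879 = 0.8166

β = +0.817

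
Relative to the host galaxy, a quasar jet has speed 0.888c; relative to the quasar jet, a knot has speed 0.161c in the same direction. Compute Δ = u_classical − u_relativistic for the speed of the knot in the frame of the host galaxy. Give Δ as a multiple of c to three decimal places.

Δ = 0.131c

Galilean: u_cl = 0.161 + 0.888 = 1.0490.
Relativistic: u_rel = (0.161 + 0.888) / (1 + 0.161·0.888) = 1.0490/1.1430 = 0.9178.
Δ = 1.0490 − 0.9178 = 0.1312.
(The classical prediction exceeds c; the relativistic result does not.)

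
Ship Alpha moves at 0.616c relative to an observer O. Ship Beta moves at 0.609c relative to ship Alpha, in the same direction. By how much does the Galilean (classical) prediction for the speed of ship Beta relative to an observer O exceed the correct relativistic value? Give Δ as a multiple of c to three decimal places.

Δ = 0.334c

Galilean: u_cl = 0.609 + 0.616 = 1.2250.
Relativistic: u_rel = (0.609 + 0.616) / (1 + 0.609·0.616) = 1.2250/1.3751 = 0.8908.
Δ = 1.2250 − 0.8908 = 0.3342.
(The classical prediction exceeds c; the relativistic result does not.)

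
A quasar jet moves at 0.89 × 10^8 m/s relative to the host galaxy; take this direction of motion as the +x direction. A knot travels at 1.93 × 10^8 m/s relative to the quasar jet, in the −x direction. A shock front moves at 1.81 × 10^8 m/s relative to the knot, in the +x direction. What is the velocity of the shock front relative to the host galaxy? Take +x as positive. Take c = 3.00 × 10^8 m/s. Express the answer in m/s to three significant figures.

Apply u = (u' + v)/(1 + u'v/c²) successively, working outward toward the host galaxy.
(Dividing each given speed by c = 3.00 × 10^8 m/s to work in units of c.)
Start: velocity of the quasar jet relative to the host galaxy = 0.2967c.
Compose with the knot (u' = -0.643 in the quasar jet frame): u_1 = (-0.643 + 0.297) / (1 + (-0.643)·0.297) = -0.3467/0.8091 = -0.4284.
Compose with the shock front (u' = 0.603 in the knot frame): u_2 = (0.603 + (-0.428)) / (1 + 0.603·(-0.428)) = 0.1749/0.7415 = 0.2359.
So u = 0.2359 × 3.00 × 10^8 m/s.

+7.08 × 10^7 m/s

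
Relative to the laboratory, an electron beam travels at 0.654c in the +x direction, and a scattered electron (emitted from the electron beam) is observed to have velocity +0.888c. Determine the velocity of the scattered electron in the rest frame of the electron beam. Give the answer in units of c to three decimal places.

Invert the composition law: u' = (u − v)/(1 − uv/c²).
u' = (0.888 − 0.654) / (1 − (0.888)(0.654)) = 0.2340/0.4192 = 0.5581.

+0.558c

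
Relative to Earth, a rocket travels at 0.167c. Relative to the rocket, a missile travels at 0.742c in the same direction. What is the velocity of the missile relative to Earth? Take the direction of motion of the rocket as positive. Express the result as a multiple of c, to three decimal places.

0.809c

With v = 0.167 and u' = 0.742 (in units of c),
u = (u' + v)/(1 + u'v/c²):
u = (0.742 + 0.167) / (1 + 0.742·0.167) = 0.9090/1.1239 = 0.8088
(Galilean addition would give +0.909c.)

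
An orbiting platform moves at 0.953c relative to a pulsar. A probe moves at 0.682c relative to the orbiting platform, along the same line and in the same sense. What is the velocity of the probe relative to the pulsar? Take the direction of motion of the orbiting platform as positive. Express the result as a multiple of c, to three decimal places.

0.991c

With v = 0.953 and u' = 0.682 (in units of c),
u = (u' + v)/(1 + u'v/c²):
u = (0.682 + 0.953) / (1 + 0.682·0.953) = 1.6350/1.6499 = 0.9909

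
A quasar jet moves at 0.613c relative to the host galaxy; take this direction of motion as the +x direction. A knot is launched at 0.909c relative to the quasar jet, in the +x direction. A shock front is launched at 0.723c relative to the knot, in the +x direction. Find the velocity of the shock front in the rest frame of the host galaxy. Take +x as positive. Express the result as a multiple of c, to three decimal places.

0.996c

Apply u = (u' + v)/(1 + u'v/c²) successively, working outward toward the host galaxy.
Start: velocity of the quasar jet relative to the host galaxy = 0.6130c.
Compose with the knot (u' = 0.909 in the quasar jet frame): u_1 = (0.909 + 0.613) / (1 + 0.909·0.613) = 1.5220/1.5572 = 0.9774.
Compose with the shock front (u' = 0.723 in the knot frame): u_2 = (0.723 + 0.977) / (1 + 0.723·0.977) = 1.7004/1.7066 = 0.9963.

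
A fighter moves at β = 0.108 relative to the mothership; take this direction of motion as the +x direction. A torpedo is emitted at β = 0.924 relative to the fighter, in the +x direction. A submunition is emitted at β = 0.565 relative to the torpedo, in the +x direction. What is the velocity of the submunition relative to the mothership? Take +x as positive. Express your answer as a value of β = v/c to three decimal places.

β = 0.982

Apply u = (u' + v)/(1 + u'v/c²) successively, working outward toward the mothership.
Start: velocity of the fighter relative to the mothership = 0.1080c.
Compose with the torpedo (u' = 0.924 in the fighter frame): u_1 = (0.924 + 0.108) / (1 + 0.924·0.108) = 1.0320/1.0998 = 0.9384.
Compose with the submunition (u' = 0.565 in the torpedo frame): u_2 = (0.565 + 0.938) / (1 + 0.565·0.938) = 1.5034/1.5302 = 0.9825.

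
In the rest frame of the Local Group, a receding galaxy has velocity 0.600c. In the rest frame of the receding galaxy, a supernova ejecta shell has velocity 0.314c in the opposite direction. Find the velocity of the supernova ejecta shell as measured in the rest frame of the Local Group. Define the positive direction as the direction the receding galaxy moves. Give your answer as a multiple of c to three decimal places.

With v = 0.600 and u' = -0.314 (in units of c),
u = (u' + v)/(1 + u'v/c²):
u = (-0.314 + 0.600) / (1 + (-0.314)·0.600) = 0.2860/0.8116 = 0.3524

+0.352c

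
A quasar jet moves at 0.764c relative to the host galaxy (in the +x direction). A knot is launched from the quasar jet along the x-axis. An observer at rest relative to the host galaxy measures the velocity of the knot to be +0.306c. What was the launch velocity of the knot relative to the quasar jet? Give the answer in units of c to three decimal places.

-0.598c

Invert the composition law: u' = (u − v)/(1 − uv/c²).
u' = (0.306 − 0.764) / (1 − (0.306)(0.764)) = -0.4580/0.7662 = -0.5977.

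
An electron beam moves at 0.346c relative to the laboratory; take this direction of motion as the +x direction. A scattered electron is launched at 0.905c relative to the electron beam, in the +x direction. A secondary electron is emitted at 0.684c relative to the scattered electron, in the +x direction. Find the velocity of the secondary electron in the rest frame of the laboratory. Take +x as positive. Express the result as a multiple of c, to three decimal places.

Apply u = (u' + v)/(1 + u'v/c²) successively, working outward toward the laboratory.
Start: velocity of the electron beam relative to the laboratory = 0.3460c.
Compose with the scattered electron (u' = 0.905 in the electron beam frame): u_1 = (0.905 + 0.346) / (1 + 0.905·0.346) = 1.2510/1.3131 = 0.9527.
Compose with the secondary electron (u' = 0.684 in the scattered electron frame): u_2 = (0.684 + 0.953) / (1 + 0.684·0.953) = 1.6367/1.6516 = 0.9909.

0.991c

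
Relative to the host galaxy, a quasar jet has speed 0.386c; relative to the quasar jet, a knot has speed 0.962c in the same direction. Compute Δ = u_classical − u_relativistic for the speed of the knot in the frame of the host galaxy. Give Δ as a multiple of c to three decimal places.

Δ = 0.365c

Galilean: u_cl = 0.962 + 0.386 = 1.3480.
Relativistic: u_rel = (0.962 + 0.386) / (1 + 0.962·0.386) = 1.3480/1.3713 = 0.9830.
Δ = 1.3480 − 0.9830 = 0.3650.
(The classical prediction exceeds c; the relativistic result does not.)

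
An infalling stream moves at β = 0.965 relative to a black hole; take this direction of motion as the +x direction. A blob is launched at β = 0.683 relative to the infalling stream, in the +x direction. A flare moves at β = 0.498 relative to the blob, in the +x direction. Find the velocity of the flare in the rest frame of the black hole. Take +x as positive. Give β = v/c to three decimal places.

Apply u = (u' + v)/(1 + u'v/c²) successively, working outward toward the black hole.
Start: velocity of the infalling stream relative to the black hole = 0.9650c.
Compose with the blob (u' = 0.683 in the infalling stream frame): u_1 = (0.683 + 0.965) / (1 + 0.683·0.965) = 1.6480/1.6591 = 0.9933.
Compose with the flare (u' = 0.498 in the blob frame): u_2 = (0.498 + 0.993) / (1 + 0.498·0.993) = 1.4913/1.4947 = 0.9978.

β = 0.998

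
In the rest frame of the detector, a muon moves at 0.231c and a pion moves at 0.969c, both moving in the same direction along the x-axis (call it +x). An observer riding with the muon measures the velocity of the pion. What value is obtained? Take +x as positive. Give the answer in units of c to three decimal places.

+0.951c

β_A = 0.231, β_B = 0.969.
Transform to A's frame with the inverse velocity-addition law: u' = (u − v)/(1 − uv/c²), taking u = β_B and v = β_A.
u' = (0.969 − 0.231) / (1 − (0.231)(0.969)) = 0.7380/0.7762 = 0.9508.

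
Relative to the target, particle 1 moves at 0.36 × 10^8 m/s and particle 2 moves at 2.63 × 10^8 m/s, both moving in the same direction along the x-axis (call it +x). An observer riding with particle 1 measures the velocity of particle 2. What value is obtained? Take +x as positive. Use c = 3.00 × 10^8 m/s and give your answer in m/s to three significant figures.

+2.54 × 10^8 m/s

β_A = 0.120, β_B = 0.877 (dividing each by c = 3.00 × 10^8 m/s).
Transform to A's frame with the inverse velocity-addition law: u' = (u − v)/(1 − uv/c²), taking u = β_B and v = β_A.
u' = (0.877 − 0.120) / (1 − (0.120)(0.877)) = 0.7567/0.8948 = 0.8456.
u' = 0.8456 × 3.00 × 10^8 m/s.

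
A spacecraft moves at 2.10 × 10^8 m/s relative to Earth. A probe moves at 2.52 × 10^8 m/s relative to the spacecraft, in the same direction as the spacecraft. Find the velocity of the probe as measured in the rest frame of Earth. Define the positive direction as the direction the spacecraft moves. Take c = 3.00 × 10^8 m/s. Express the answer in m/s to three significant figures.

In units of c (dividing by 3.00 × 10^8 m/s): v = 0.700, u' = 0.840.
u = (u' + v)/(1 + u'v/c²):
u = (0.840 + 0.700) / (1 + 0.840·0.700) = 1.5400/1.5880 = 0.9698
Converting back: u = 0.9698 × 3.00 × 10^8 m/s.

2.91 × 10^8 m/s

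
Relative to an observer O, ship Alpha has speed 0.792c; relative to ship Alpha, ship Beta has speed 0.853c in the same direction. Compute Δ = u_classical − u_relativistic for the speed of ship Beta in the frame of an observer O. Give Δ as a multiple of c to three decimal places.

Galilean: u_cl = 0.853 + 0.792 = 1.6450.
Relativistic: u_rel = (0.853 + 0.792) / (1 + 0.853·0.792) = 1.6450/1.6756 = 0.9818.
Δ = 1.6450 − 0.9818 = 0.6632.
(The classical prediction exceeds c; the relativistic result does not.)

Δ = 0.663c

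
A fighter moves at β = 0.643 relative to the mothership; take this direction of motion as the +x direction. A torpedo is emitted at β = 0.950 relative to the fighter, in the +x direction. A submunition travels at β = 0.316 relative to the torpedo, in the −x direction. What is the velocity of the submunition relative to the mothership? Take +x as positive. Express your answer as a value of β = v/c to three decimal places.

β = +0.979

Apply u = (u' + v)/(1 + u'v/c²) successively, working outward toward the mothership.
Start: velocity of the fighter relative to the mothership = 0.6430c.
Compose with the torpedo (u' = 0.950 in the fighter frame): u_1 = (0.950 + 0.643) / (1 + 0.950·0.643) = 1.5930/1.6108 = 0.9889.
Compose with the submunition (u' = -0.316 in the torpedo frame): u_2 = (-0.316 + 0.989) / (1 + (-0.316)·0.989) = 0.6729/0.6875 = 0.9788.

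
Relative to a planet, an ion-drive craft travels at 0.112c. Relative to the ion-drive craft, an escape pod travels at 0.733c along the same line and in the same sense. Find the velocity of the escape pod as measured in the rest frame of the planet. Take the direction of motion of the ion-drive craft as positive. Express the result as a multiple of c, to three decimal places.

With v = 0.112 and u' = 0.733 (in units of c),
u = (u' + v)/(1 + u'v/c²):
u = (0.733 + 0.112) / (1 + 0.733·0.112) = 0.8450/1.0821 = 0.7809
(Galilean addition would give +0.845c.)

0.781c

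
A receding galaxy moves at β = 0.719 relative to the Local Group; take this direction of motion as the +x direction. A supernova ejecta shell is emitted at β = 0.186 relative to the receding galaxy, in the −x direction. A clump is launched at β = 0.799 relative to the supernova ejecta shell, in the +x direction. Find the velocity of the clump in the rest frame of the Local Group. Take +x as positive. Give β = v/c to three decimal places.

Apply u = (u' + v)/(1 + u'v/c²) successively, working outward toward the Local Group.
Start: velocity of the receding galaxy relative to the Local Group = 0.7190c.
Compose with the supernova ejecta shell (u' = -0.186 in the receding galaxy frame): u_1 = (-0.186 + 0.719) / (1 + (-0.186)·0.719) = 0.5330/0.8663 = 0.6153.
Compose with the clump (u' = 0.799 in the supernova ejecta shell frame): u_2 = (0.799 + 0.615) / (1 + 0.799·0.615) = 1.4143/1.4916 = 0.9482.

β = +0.948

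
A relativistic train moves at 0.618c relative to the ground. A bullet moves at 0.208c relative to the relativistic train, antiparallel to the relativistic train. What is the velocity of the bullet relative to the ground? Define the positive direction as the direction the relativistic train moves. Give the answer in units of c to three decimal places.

+0.470c

With v = 0.618 and u' = -0.208 (in units of c),
u = (u' + v)/(1 + u'v/c²):
u = (-0.208 + 0.618) / (1 + (-0.208)·0.618) = 0.4100/0.8715 = 0.4705
(Galilean addition would give +0.410c.)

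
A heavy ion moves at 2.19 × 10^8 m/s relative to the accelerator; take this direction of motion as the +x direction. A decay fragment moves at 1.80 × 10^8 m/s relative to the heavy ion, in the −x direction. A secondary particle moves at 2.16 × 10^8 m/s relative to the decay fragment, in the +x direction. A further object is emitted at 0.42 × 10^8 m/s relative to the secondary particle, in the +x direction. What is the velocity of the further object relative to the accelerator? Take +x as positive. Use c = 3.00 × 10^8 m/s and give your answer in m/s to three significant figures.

+2.57 × 10^8 m/s

Apply u = (u' + v)/(1 + u'v/c²) successively, working outward toward the accelerator.
(Dividing each given speed by c = 3.00 × 10^8 m/s to work in units of c.)
Start: velocity of the heavy ion relative to the accelerator = 0.7300c.
Compose with the decay fragment (u' = -0.600 in the heavy ion frame): u_1 = (-0.600 + 0.730) / (1 + (-0.600)·0.730) = 0.1300/0.5620 = 0.2313.
Compose with the secondary particle (u' = 0.720 in the decay fragment frame): u_2 = (0.720 + 0.231) / (1 + 0.720·0.231) = 0.9513/1.1665 = 0.8155.
Compose with the further object (u' = 0.140 in the secondary particle frame): u_3 = (0.140 + 0.815) / (1 + 0.140·0.815) = 0.9555/1.1142 = 0.8576.
So u = 0.8576 × 3.00 × 10^8 m/s.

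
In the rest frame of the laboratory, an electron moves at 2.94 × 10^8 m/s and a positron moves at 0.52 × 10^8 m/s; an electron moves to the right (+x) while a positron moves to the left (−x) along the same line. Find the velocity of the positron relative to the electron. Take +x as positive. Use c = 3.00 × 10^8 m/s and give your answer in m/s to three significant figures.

β_A = 0.980, β_B = -0.173 (dividing each by c = 3.00 × 10^8 m/s).
Transform to A's frame with the inverse velocity-addition law: u' = (u − v)/(1 − uv/c²), taking u = β_B and v = β_A.
u' = (-0.173 − 0.980) / (1 − (0.980)(-0.173)) = -1.1533/1.1699 = -0.9859.
u' = -0.9859 × 3.00 × 10^8 m/s.

-2.96 × 10^8 m/s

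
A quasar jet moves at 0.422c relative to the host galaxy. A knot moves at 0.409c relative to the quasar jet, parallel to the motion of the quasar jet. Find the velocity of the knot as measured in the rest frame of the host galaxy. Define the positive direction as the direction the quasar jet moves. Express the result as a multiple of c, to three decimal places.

With v = 0.422 and u' = 0.409 (in units of c),
u = (u' + v)/(1 + u'v/c²):
u = (0.409 + 0.422) / (1 + 0.409·0.422) = 0.8310/1.1726 = 0.7087

0.709c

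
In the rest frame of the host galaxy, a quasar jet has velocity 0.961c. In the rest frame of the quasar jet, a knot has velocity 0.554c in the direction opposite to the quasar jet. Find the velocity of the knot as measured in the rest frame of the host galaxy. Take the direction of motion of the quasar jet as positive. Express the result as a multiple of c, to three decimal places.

+0.870c

With v = 0.961 and u' = -0.554 (in units of c),
u = (u' + v)/(1 + u'v/c²):
u = (-0.554 + 0.961) / (1 + (-0.554)·0.961) = 0.4070/0.4676 = 0.8704
(Galilean addition would give +0.407c.)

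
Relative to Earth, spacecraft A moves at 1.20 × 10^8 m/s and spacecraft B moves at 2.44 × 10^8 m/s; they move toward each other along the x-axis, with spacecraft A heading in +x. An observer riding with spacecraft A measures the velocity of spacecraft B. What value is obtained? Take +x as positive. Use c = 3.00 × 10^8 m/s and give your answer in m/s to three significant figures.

β_A = 0.400, β_B = -0.813 (dividing each by c = 3.00 × 10^8 m/s).
Transform to A's frame with the inverse velocity-addition law: u' = (u − v)/(1 − uv/c²), taking u = β_B and v = β_A.
u' = (-0.813 − 0.400) / (1 − (0.400)(-0.813)) = -1.2133/1.3253 = -0.9155.
u' = -0.9155 × 3.00 × 10^8 m/s.

-2.75 × 10^8 m/s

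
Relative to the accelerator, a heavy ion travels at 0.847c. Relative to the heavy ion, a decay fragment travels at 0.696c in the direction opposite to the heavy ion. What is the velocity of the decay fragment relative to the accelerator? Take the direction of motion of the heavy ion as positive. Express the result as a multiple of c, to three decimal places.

With v = 0.847 and u' = -0.696 (in units of c),
u = (u' + v)/(1 + u'v/c²):
u = (-0.696 + 0.847) / (1 + (-0.696)·0.847) = 0.1510/0.4105 = 0.3679

+0.368c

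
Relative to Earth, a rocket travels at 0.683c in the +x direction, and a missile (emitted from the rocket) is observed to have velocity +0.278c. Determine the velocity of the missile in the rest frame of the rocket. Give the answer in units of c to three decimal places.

Invert the composition law: u' = (u − v)/(1 − uv/c²).
u' = (0.278 − 0.683) / (1 − (0.278)(0.683)) = -0.4050/0.8101 = -0.4999.

-0.500c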